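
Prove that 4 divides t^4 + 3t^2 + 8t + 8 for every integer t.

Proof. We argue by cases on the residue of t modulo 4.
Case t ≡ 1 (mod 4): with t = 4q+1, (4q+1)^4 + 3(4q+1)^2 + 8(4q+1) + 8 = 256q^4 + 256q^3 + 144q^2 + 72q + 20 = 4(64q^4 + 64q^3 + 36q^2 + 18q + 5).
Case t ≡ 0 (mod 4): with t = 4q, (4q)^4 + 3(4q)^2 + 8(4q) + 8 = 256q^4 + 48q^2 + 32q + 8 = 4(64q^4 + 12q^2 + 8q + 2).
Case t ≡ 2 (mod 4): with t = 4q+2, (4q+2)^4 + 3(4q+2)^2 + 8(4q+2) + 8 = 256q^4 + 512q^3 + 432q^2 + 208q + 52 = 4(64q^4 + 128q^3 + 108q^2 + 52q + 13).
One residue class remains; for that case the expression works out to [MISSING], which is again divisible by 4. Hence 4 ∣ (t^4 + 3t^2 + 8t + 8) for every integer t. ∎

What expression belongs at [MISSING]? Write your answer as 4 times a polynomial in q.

4(64q^4 + 192q^3 + 228q^2 + 134q + 35)

Only t ≡ 3 (mod 4) is unaccounted for. Put t = 4q+3:
(4q+3)^4 + 3(4q+3)^2 + 8(4q+3) + 8 expands to 256q^4 + 768q^3 + 912q^2 + 536q + 140,
and factoring out 4 leaves 4(64q^4 + 192q^3 + 228q^2 + 134q + 35).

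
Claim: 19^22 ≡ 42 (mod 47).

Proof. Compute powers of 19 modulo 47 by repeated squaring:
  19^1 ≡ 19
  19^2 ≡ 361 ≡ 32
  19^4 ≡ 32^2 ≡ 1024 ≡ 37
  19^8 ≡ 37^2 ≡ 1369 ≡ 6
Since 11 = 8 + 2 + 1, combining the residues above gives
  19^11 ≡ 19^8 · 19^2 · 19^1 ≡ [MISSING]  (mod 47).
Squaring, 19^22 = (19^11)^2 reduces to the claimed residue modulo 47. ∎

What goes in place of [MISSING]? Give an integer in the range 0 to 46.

19^8 · 19^2 · 19^1 ≡ 6 · 32 · 19 = 3648.
3648 mod 47 = 29, so 19^11 ≡ 29 (mod 47).

29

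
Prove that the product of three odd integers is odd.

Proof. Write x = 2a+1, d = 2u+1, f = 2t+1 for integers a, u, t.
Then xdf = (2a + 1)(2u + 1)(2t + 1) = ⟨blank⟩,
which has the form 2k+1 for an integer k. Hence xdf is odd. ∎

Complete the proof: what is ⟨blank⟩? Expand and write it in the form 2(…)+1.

Expanding: (2a + 1)(2u + 1)(2t + 1) = 8atu + 4at + 4au + 2a + 4tu + 2t + 2u + 1.
Every term except the constant is even, so this is 2(4atu + 2at + 2au + a + 2tu + t + u) + 1,
and 4atu + 2at + 2au + a + 2tu + t + u ∈ ℤ gives the required form.

2(4atu + 2at + 2au + a + 2tu + t + u) + 1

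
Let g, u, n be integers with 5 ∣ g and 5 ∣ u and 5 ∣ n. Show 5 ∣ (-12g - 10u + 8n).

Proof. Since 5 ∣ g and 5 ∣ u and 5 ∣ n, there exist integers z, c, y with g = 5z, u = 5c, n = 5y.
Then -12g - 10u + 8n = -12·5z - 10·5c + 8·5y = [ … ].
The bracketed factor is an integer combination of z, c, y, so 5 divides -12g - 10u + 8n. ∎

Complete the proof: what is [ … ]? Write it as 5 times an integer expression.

5(-10c + 8y - 12z)

Pull the common 5 out of every term: -12·5z - 10·5c + 8·5y = 5(-10c + 8y - 12z).
-10c + 8y - 12z is an integer, which exhibits the divisibility.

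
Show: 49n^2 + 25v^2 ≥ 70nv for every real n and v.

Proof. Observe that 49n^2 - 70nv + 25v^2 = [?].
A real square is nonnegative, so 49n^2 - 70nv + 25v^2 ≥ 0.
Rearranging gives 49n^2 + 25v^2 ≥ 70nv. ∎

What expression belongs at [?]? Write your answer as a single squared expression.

49n^2 - 70nv + 25v^2 is a perfect-square trinomial: the outer terms are (7n)^2 and (5v)^2, and the cross term is -2·7n·5v.
So 49n^2 - 70nv + 25v^2 = (7n - 5v)^2 ≥ 0.

(7n - 5v)^2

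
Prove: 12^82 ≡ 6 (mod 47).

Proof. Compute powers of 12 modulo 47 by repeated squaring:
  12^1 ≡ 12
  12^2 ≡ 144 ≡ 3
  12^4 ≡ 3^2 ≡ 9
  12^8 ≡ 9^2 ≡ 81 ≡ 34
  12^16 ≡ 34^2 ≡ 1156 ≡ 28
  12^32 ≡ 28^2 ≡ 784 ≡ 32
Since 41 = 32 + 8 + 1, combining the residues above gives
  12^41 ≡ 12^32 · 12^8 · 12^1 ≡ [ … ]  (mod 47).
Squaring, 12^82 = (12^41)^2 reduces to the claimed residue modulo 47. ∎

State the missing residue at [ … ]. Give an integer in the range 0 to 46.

12^32 · 12^8 · 12^1 ≡ 32 · 34 · 12 = 13056.
13056 mod 47 = 37, so 12^41 ≡ 37 (mod 47).

37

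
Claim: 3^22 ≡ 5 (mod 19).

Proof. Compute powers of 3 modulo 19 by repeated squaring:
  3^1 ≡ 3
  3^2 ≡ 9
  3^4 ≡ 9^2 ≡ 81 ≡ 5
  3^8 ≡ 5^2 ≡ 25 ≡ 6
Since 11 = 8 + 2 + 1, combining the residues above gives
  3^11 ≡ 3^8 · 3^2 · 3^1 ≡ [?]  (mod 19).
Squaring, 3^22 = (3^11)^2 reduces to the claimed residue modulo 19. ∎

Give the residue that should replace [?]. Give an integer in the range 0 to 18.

3^8 · 3^2 · 3^1 ≡ 6 · 9 · 3 = 162.
162 mod 19 = 10, so 3^11 ≡ 10 (mod 19).

10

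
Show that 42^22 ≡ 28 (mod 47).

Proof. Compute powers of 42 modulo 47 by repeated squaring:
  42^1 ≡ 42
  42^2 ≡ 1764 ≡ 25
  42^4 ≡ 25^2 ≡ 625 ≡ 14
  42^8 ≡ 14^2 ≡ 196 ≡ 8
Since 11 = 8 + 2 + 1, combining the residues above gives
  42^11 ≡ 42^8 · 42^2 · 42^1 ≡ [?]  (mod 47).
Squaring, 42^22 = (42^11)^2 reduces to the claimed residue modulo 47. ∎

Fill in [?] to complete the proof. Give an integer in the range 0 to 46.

42^8 · 42^2 · 42^1 ≡ 8 · 25 · 42 = 8400.
8400 mod 47 = 34, so 42^11 ≡ 34 (mod 47).

34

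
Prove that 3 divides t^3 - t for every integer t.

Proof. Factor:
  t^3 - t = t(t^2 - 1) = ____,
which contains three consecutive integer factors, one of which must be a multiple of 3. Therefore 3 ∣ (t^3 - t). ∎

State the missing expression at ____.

t(t^2 - 1) = t(t - 1)(t + 1) = (t - 1)t(t + 1).
These three factors are consecutive integers, so their product is divisible by 3.

(t - 1)t(t + 1)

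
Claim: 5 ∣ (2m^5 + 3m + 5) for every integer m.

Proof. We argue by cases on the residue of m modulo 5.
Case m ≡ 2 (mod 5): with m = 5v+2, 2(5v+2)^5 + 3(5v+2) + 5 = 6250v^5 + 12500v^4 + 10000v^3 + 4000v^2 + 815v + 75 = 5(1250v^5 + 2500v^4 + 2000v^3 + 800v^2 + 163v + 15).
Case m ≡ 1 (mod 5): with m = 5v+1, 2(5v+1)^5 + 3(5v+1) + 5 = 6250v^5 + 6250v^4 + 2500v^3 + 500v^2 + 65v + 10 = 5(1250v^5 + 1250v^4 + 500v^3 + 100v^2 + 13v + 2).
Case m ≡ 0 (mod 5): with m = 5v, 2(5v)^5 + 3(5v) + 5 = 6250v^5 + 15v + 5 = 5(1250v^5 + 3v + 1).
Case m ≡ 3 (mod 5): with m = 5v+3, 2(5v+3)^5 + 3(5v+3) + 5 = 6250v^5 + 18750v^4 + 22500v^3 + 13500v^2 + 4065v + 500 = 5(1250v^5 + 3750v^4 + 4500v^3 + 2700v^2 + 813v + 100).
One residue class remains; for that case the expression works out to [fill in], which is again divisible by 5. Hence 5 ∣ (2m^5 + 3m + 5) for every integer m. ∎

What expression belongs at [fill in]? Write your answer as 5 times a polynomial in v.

Only m ≡ 4 (mod 5) is unaccounted for. Put m = 5v+4:
2(5v+4)^5 + 3(5v+4) + 5 expands to 6250v^5 + 25000v^4 + 40000v^3 + 32000v^2 + 12815v + 2065,
and factoring out 5 leaves 5(1250v^5 + 5000v^4 + 8000v^3 + 6400v^2 + 2563v + 413).

5(1250v^5 + 5000v^4 + 8000v^3 + 6400v^2 + 2563v + 413)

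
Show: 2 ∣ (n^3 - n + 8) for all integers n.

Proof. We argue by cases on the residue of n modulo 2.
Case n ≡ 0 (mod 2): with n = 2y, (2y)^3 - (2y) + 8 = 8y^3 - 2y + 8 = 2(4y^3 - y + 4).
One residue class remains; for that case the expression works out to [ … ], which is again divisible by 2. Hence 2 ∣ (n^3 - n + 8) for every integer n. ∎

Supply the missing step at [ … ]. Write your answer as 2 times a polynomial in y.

The residues treated are {0}, so the missing case is n ≡ 1 (mod 2); write n = 2y+1.
Then (2y+1)^3 - (2y+1) + 8 = 8y^3 + 12y^2 + 4y + 8 = 2(4y^3 + 6y^2 + 2y + 4).

2(4y^3 + 6y^2 + 2y + 4)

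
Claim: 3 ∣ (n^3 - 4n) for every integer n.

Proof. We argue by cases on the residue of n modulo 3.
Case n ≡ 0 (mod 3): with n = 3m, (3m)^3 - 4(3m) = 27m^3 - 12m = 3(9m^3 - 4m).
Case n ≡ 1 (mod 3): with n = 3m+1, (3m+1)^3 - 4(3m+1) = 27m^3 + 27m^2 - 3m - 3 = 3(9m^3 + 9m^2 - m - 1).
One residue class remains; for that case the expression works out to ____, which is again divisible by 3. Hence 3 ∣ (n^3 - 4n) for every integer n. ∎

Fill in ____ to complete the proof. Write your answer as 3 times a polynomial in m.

3(9m^3 + 18m^2 + 8m)

Only n ≡ 2 (mod 3) is unaccounted for. Put n = 3m+2:
(3m+2)^3 - 4(3m+2) expands to 27m^3 + 54m^2 + 24m,
and factoring out 3 leaves 3(9m^3 + 18m^2 + 8m).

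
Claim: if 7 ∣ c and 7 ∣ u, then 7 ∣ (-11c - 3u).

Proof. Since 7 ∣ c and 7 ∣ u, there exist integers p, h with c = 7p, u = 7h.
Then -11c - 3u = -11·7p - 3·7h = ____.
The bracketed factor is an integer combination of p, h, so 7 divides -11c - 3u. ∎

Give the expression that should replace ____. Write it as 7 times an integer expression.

7(-3h - 11p)

Each term has a factor of 7: -11·7p - 3·7h = 7·(-3h - 11p).
Since -3h - 11p is an integer, 7 ∣ (-11c - 3u).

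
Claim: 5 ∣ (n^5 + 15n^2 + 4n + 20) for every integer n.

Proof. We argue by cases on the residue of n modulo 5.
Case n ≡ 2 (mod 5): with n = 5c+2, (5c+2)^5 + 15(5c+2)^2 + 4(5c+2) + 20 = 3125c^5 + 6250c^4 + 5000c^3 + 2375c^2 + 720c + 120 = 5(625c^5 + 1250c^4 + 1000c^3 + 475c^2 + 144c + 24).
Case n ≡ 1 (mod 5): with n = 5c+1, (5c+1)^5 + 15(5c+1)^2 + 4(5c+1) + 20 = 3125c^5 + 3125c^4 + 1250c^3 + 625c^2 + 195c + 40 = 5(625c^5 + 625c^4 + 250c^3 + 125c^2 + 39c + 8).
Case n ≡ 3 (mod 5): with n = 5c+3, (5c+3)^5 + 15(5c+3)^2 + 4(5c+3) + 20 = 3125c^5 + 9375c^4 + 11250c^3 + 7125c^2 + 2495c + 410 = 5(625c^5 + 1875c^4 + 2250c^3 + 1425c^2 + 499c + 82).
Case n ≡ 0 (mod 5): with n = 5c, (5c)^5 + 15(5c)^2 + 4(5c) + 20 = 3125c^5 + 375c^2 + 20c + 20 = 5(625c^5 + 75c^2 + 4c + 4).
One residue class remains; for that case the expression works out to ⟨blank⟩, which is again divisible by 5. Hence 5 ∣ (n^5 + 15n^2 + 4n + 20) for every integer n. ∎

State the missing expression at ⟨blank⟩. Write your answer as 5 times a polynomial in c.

5(625c^5 + 2500c^4 + 4000c^3 + 3275c^2 + 1404c + 260)

The residues treated are {2, 1, 3, 0}, so the missing case is n ≡ 4 (mod 5); write n = 5c+4.
Then (5c+4)^5 + 15(5c+4)^2 + 4(5c+4) + 20 = 3125c^5 + 12500c^4 + 20000c^3 + 16375c^2 + 7020c + 1300 = 5(625c^5 + 2500c^4 + 4000c^3 + 3275c^2 + 1404c + 260).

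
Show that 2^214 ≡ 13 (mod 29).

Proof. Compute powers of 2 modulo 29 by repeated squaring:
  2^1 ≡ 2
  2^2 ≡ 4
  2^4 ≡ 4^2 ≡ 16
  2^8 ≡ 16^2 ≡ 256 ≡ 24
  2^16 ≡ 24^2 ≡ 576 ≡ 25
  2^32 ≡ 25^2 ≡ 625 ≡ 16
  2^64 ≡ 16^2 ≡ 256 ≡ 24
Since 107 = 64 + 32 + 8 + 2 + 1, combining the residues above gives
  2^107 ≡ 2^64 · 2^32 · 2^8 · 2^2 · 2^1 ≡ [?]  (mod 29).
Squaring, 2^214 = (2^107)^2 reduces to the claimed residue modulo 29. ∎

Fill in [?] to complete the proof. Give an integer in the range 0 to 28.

2^64 · 2^32 · 2^8 · 2^2 · 2^1 ≡ 24 · 16 · 24 · 4 · 2 = 73728.
73728 mod 29 = 10, so 2^107 ≡ 10 (mod 29).

10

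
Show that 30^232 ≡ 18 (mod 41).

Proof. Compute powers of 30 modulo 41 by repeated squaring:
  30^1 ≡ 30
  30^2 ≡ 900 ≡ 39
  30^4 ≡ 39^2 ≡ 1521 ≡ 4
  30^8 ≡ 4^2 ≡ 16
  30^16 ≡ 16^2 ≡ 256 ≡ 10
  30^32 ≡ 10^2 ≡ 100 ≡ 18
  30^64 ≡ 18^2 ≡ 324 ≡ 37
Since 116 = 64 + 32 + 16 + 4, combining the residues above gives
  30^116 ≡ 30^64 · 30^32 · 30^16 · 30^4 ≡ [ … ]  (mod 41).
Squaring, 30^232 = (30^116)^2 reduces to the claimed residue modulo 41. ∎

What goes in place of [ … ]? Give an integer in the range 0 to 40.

31

Multiply the listed residues: 37 · 18 · 10 · 4 = 666 → 6660 → 26640.
Reducing modulo 41: 26640 = 649·41 + 31, so 30^116 ≡ 31.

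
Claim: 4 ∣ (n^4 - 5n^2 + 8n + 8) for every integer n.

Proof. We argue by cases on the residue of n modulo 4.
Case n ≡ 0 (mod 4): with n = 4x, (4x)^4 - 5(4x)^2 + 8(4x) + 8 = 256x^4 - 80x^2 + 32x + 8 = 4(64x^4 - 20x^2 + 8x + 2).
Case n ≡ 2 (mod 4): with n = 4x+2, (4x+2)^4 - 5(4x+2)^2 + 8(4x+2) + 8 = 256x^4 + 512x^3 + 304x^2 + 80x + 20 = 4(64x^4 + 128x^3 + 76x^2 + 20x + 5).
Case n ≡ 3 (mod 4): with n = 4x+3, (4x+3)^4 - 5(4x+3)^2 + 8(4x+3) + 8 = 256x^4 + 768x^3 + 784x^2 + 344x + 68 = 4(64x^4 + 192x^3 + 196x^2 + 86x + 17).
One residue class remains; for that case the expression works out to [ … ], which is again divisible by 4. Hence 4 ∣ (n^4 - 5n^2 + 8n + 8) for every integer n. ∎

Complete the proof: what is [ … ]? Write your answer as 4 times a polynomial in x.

4(64x^4 + 64x^3 + 4x^2 + 2x + 3)

The residues treated are {0, 2, 3}, so the missing case is n ≡ 1 (mod 4); write n = 4x+1.
Then (4x+1)^4 - 5(4x+1)^2 + 8(4x+1) + 8 = 256x^4 + 256x^3 + 16x^2 + 8x + 12 = 4(64x^4 + 64x^3 + 4x^2 + 2x + 3).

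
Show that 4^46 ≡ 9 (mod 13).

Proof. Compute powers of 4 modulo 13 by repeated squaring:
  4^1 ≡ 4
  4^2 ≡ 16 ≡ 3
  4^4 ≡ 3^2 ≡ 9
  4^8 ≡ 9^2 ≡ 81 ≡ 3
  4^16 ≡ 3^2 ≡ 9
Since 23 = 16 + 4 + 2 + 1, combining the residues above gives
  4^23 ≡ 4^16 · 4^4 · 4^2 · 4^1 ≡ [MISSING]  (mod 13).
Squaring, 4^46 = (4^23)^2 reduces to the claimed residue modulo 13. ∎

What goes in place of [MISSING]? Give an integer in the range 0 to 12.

10

Multiply the listed residues: 9 · 9 · 3 · 4 = 81 → 243 → 972.
Reducing modulo 13: 972 = 74·13 + 10, so 4^23 ≡ 10.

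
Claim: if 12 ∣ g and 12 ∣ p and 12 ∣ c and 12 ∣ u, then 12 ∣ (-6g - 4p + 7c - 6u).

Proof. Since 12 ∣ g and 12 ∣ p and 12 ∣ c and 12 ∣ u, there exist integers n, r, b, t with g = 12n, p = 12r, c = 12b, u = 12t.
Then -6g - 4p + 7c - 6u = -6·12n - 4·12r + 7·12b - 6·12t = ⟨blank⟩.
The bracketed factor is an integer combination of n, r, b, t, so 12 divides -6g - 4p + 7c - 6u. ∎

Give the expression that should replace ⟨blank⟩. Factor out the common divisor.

Pull the common 12 out of every term: -6·12n - 4·12r + 7·12b - 6·12t = 12(7b - 6n - 4r - 6t).
7b - 6n - 4r - 6t is an integer, which exhibits the divisibility.

12(7b - 6n - 4r - 6t)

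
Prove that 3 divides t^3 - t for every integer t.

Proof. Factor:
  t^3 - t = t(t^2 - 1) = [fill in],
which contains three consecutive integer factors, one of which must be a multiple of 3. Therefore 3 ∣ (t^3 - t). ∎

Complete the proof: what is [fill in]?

t(t^2 - 1) = t(t - 1)(t + 1) = (t - 1)t(t + 1).
These three factors are consecutive integers, so their product is divisible by 3.

(t - 1)t(t + 1)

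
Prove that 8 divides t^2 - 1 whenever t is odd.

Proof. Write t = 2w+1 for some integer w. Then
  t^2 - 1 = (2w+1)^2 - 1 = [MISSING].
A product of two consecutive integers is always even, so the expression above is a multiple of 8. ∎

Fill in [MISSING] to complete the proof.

(2w+1)^2 - 1 = 4w^2 + 4w + 1 - 1 = 4w^2 + 4w = 4w(w+1).
Since w and w+1 are consecutive, w(w+1) is even, and 4·(even) is a multiple of 8.

4w(w + 1)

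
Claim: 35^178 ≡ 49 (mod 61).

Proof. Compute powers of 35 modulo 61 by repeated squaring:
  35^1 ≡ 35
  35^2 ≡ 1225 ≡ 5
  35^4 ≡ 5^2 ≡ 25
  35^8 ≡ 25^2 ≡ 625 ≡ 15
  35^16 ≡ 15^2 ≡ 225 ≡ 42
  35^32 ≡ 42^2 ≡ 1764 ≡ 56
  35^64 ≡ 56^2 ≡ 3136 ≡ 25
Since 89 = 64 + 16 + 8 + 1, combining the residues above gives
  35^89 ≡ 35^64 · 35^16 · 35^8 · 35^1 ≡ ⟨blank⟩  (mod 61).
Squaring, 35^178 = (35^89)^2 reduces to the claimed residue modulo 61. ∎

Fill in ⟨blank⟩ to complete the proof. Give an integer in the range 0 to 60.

35^64 · 35^16 · 35^8 · 35^1 ≡ 25 · 42 · 15 · 35 = 551250.
551250 mod 61 = 54, so 35^89 ≡ 54 (mod 61).

54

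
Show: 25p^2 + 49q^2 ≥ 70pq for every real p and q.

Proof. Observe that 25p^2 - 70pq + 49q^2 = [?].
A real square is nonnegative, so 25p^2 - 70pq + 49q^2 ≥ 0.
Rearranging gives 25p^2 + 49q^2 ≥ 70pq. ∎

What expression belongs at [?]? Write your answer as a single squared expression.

25p^2 - 70pq + 49q^2 is a perfect-square trinomial: the outer terms are (5p)^2 and (7q)^2, and the cross term is -2·5p·7q.
So 25p^2 - 70pq + 49q^2 = (5p - 7q)^2 ≥ 0.

(5p - 7q)^2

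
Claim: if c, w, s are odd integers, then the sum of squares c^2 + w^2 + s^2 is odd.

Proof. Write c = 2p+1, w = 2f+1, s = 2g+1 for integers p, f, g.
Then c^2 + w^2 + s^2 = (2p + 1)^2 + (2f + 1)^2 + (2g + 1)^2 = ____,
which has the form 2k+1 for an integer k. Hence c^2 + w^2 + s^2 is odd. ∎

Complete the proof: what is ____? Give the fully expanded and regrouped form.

(2p + 1)^2 + (2f + 1)^2 + (2g + 1)^2 = 4f^2 + 4f + 4g^2 + 4g + 4p^2 + 4p + 3
= 2(2f^2 + 2f + 2g^2 + 2g + 2p^2 + 2p + 1) + 1.
Since 2f^2 + 2f + 2g^2 + 2g + 2p^2 + 2p + 1 is an integer, the sum of squares is of the form 2k+1 for an integer k.

2(2f^2 + 2f + 2g^2 + 2g + 2p^2 + 2p + 1) + 1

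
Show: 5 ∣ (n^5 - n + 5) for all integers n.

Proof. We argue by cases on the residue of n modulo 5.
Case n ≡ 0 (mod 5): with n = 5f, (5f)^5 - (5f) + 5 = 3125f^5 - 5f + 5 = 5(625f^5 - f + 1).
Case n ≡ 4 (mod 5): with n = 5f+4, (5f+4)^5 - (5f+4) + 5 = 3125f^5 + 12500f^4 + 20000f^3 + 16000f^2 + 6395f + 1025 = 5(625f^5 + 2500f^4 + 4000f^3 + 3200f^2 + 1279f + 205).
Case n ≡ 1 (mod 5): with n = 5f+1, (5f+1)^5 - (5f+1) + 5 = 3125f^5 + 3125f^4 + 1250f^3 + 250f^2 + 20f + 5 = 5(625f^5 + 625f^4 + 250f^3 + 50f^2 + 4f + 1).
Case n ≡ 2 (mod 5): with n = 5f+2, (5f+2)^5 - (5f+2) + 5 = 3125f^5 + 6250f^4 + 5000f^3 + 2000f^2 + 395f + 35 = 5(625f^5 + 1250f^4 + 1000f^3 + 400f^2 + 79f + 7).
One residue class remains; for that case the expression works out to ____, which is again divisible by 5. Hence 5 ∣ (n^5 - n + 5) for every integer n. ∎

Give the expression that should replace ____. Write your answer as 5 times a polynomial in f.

5(625f^5 + 1875f^4 + 2250f^3 + 1350f^2 + 404f + 49)

The residues treated are {0, 4, 1, 2}, so the missing case is n ≡ 3 (mod 5); write n = 5f+3.
Then (5f+3)^5 - (5f+3) + 5 = 3125f^5 + 9375f^4 + 11250f^3 + 6750f^2 + 2020f + 245 = 5(625f^5 + 1875f^4 + 2250f^3 + 1350f^2 + 404f + 49).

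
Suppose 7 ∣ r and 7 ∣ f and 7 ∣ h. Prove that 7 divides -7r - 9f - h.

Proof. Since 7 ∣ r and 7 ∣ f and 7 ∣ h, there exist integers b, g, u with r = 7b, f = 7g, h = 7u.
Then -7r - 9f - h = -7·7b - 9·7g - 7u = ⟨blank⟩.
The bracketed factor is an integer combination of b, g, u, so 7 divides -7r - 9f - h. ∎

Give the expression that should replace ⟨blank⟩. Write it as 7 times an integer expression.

Each term has a factor of 7: -7·7b - 9·7g - 7u = 7·(-7b - 9g - u).
Since -7b - 9g - u is an integer, 7 ∣ (-7r - 9f - h).

7(-7b - 9g - u)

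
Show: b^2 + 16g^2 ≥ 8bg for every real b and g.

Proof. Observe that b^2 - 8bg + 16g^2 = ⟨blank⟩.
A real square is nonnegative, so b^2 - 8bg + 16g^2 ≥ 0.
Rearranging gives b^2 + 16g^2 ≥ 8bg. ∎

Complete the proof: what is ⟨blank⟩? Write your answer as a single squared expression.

(b - 4g)^2

b^2 - 8bg + 16g^2 is a perfect-square trinomial: the outer terms are (b)^2 and (4g)^2, and the cross term is -2·b·4g.
So b^2 - 8bg + 16g^2 = (b - 4g)^2 ≥ 0.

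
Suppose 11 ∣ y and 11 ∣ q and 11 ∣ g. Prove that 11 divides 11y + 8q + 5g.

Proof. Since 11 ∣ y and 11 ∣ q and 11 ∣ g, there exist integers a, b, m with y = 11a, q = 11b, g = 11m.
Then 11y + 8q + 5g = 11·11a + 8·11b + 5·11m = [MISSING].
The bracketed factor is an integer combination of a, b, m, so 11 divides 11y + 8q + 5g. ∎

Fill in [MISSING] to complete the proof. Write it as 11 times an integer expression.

11(11a + 8b + 5m)

Each term has a factor of 11: 11·11a + 8·11b + 5·11m = 11·(11a + 8b + 5m).
Since 11a + 8b + 5m is an integer, 11 ∣ (11y + 8q + 5g).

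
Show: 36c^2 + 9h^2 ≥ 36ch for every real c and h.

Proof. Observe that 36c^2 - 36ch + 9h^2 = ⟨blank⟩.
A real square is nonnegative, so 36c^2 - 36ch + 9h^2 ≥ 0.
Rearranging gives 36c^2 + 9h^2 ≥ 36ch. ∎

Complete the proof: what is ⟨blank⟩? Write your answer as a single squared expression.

36c^2 - 36ch + 9h^2 is a perfect-square trinomial: the outer terms are (6c)^2 and (3h)^2, and the cross term is -2·6c·3h.
So 36c^2 - 36ch + 9h^2 = (6c - 3h)^2 ≥ 0.

(6c - 3h)^2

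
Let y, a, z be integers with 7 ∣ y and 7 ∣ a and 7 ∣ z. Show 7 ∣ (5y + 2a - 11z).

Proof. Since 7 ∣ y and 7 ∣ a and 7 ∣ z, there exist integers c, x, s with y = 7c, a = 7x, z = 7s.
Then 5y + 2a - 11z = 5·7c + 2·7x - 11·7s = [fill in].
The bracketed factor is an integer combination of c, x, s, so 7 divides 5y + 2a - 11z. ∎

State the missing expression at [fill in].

7(5c - 11s + 2x)

Pull the common 7 out of every term: 5·7c + 2·7x - 11·7s = 7(5c - 11s + 2x).
5c - 11s + 2x is an integer, which exhibits the divisibility.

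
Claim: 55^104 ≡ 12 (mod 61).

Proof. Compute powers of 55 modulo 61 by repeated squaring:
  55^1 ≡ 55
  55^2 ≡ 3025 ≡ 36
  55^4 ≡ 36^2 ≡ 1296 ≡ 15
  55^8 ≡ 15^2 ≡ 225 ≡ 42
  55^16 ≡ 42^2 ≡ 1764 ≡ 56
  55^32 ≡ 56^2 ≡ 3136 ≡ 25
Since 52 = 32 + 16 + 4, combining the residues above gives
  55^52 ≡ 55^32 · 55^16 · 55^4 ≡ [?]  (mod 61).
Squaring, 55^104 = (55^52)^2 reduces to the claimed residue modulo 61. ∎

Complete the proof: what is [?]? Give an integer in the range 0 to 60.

16

Multiply the listed residues: 25 · 56 · 15 = 1400 → 21000.
Reducing modulo 61: 21000 = 344·61 + 16, so 55^52 ≡ 16.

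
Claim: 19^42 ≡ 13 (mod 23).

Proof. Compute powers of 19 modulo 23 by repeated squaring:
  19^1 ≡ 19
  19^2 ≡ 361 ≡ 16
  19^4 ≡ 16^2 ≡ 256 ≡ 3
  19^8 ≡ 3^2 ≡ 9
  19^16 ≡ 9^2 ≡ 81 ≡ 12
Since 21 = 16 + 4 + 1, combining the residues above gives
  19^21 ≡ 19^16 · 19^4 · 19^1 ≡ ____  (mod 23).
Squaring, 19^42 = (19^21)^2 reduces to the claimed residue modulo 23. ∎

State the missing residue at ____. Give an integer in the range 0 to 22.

19^16 · 19^4 · 19^1 ≡ 12 · 3 · 19 = 684.
684 mod 23 = 17, so 19^21 ≡ 17 (mod 23).

17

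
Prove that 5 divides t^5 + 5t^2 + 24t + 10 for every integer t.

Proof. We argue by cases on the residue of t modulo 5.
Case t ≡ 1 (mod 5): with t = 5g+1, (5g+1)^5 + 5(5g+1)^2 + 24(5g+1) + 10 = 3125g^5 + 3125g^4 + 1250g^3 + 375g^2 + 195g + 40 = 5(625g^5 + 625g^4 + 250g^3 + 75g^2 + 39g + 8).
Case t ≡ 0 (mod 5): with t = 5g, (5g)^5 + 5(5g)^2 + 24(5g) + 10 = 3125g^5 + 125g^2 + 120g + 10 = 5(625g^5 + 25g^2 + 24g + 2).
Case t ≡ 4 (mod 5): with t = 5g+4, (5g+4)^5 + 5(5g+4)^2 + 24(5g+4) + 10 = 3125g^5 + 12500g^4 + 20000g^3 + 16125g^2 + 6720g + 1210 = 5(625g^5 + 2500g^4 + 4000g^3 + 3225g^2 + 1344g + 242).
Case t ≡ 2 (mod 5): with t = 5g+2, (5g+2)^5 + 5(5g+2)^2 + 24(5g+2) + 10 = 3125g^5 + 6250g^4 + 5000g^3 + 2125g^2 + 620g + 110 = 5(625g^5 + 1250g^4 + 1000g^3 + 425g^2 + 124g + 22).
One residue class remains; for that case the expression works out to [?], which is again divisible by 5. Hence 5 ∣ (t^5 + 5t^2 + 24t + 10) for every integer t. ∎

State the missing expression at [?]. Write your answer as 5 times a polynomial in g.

Only t ≡ 3 (mod 5) is unaccounted for. Put t = 5g+3:
(5g+3)^5 + 5(5g+3)^2 + 24(5g+3) + 10 expands to 3125g^5 + 9375g^4 + 11250g^3 + 6875g^2 + 2295g + 370,
and factoring out 5 leaves 5(625g^5 + 1875g^4 + 2250g^3 + 1375g^2 + 459g + 74).

5(625g^5 + 1875g^4 + 2250g^3 + 1375g^2 + 459g + 74)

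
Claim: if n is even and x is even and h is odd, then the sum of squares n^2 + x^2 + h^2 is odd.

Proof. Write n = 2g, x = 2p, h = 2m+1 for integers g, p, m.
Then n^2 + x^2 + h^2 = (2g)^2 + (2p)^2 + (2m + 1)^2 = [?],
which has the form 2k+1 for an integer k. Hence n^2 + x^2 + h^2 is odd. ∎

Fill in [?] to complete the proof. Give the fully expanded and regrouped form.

(2g)^2 + (2p)^2 + (2m + 1)^2 = 4g^2 + 4m^2 + 4m + 4p^2 + 1
= 2(2g^2 + 2m^2 + 2m + 2p^2) + 1.
Since 2g^2 + 2m^2 + 2m + 2p^2 is an integer, the sum of squares is of the form 2k+1 for an integer k.

2(2g^2 + 2m^2 + 2m + 2p^2) + 1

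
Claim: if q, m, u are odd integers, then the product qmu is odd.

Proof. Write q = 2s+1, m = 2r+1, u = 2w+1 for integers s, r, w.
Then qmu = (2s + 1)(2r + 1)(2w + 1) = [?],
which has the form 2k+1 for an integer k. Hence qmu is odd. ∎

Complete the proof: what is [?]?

2(4rsw + 2rs + 2rw + r + 2sw + s + w) + 1

(2s + 1)(2r + 1)(2w + 1) = 8rsw + 4rs + 4rw + 2r + 4sw + 2s + 2w + 1
= 2(4rsw + 2rs + 2rw + r + 2sw + s + w) + 1.
Since 4rsw + 2rs + 2rw + r + 2sw + s + w is an integer, the product is of the form 2k+1 for an integer k.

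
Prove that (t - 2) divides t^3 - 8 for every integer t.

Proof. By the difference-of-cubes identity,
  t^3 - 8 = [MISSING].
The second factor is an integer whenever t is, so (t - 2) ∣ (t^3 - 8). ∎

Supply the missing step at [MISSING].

(t - 2)(t^2 + 2t + 4)

Polynomial division of t^3 - 8 by t - 2 leaves remainder 0 and quotient t^2 + 2t + 4.
Hence t^3 - 8 = (t - 2)(t^2 + 2t + 4).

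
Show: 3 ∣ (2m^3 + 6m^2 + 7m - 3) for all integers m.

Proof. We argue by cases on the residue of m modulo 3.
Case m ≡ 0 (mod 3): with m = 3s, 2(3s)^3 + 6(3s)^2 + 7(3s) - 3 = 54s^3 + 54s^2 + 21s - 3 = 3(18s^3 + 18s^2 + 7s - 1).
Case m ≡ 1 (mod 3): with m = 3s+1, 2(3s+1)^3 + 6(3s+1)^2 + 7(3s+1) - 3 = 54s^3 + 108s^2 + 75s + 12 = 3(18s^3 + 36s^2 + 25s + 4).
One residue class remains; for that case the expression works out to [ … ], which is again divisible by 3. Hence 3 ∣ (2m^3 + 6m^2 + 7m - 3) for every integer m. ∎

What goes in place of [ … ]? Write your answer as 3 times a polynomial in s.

Only m ≡ 2 (mod 3) is unaccounted for. Put m = 3s+2:
2(3s+2)^3 + 6(3s+2)^2 + 7(3s+2) - 3 expands to 54s^3 + 162s^2 + 165s + 51,
and factoring out 3 leaves 3(18s^3 + 54s^2 + 55s + 17).

3(18s^3 + 54s^2 + 55s + 17)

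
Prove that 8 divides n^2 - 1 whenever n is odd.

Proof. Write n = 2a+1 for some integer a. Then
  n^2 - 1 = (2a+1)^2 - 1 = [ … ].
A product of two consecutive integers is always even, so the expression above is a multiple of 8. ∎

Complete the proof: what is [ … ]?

(2a+1)^2 - 1 = 4a^2 + 4a + 1 - 1 = 4a^2 + 4a = 4a(a+1).
Since a and a+1 are consecutive, a(a+1) is even, and 4·(even) is a multiple of 8.

4a(a + 1)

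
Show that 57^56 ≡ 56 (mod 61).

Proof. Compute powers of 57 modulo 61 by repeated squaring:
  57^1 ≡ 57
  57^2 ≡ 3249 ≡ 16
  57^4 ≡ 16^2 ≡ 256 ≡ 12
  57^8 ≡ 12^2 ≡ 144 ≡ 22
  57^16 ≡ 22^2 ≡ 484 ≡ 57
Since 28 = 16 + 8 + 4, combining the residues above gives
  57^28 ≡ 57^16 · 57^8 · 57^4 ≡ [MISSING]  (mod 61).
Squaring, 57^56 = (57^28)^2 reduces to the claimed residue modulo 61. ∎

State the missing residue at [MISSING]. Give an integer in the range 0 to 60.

Multiply the listed residues: 57 · 22 · 12 = 1254 → 15048.
Reducing modulo 61: 15048 = 246·61 + 42, so 57^28 ≡ 42.

42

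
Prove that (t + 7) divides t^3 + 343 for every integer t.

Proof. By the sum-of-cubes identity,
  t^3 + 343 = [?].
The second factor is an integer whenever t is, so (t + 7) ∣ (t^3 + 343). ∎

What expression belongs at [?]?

a^3 + b^3 = (a + b)(a^2 - ab + b^2). With a = t, b = 7:
t^3 + 343 = (t + 7)(t^2 - 7t + 49).

(t + 7)(t^2 - 7t + 49)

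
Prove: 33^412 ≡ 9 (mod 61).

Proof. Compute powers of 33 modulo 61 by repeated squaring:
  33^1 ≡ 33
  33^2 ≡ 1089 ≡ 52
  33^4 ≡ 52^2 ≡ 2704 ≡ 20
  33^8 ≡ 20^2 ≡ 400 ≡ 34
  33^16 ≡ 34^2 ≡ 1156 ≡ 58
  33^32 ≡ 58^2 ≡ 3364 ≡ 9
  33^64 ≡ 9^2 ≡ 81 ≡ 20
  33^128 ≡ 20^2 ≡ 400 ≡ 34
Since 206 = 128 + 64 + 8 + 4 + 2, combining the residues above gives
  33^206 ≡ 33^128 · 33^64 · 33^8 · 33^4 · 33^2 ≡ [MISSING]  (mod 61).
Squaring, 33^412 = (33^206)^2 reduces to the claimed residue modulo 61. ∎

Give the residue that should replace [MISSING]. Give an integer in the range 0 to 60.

Multiply the listed residues: 34 · 20 · 34 · 20 · 52 = 680 → 23120 → 462400 → 24044800.
Reducing modulo 61: 24044800 = 394177·61 + 3, so 33^206 ≡ 3.

3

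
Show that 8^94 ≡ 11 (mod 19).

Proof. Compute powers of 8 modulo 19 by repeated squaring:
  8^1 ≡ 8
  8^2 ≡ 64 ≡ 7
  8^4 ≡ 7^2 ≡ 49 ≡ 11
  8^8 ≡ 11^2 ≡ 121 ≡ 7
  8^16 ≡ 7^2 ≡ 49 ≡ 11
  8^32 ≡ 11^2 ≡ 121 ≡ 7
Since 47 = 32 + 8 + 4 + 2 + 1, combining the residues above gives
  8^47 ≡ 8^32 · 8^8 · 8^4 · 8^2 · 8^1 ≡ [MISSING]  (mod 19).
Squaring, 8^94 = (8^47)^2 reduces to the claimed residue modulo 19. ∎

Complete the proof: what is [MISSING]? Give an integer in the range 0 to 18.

8^32 · 8^8 · 8^4 · 8^2 · 8^1 ≡ 7 · 7 · 11 · 7 · 8 = 30184.
30184 mod 19 = 12, so 8^47 ≡ 12 (mod 19).

12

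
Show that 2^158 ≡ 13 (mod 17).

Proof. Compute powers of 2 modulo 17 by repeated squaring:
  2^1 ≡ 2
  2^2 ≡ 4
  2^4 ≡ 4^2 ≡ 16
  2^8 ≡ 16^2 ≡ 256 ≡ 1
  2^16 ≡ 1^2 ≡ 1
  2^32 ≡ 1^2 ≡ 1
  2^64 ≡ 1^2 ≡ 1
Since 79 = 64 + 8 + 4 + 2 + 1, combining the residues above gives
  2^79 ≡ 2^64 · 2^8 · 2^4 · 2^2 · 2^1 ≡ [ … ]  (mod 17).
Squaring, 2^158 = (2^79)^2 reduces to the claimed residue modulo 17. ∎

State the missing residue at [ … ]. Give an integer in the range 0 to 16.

9

2^64 · 2^8 · 2^4 · 2^2 · 2^1 ≡ 1 · 1 · 16 · 4 · 2 = 128.
128 mod 17 = 9, so 2^79 ≡ 9 (mod 17).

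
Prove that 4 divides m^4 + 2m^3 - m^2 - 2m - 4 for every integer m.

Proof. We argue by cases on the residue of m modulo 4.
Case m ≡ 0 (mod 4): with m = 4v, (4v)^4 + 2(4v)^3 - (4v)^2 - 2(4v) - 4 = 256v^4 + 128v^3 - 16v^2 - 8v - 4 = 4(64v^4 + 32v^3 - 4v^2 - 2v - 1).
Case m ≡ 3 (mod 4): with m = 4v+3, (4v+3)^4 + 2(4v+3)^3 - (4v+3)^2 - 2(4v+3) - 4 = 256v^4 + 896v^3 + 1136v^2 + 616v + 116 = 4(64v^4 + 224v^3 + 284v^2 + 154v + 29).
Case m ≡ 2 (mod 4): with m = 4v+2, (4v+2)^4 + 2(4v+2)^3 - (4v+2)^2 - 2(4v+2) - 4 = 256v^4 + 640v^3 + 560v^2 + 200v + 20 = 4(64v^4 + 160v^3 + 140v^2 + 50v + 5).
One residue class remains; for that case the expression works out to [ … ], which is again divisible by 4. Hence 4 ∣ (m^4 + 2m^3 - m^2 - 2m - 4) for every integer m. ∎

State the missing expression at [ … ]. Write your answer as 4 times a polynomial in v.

The residues treated are {0, 3, 2}, so the missing case is m ≡ 1 (mod 4); write m = 4v+1.
Then (4v+1)^4 + 2(4v+1)^3 - (4v+1)^2 - 2(4v+1) - 4 = 256v^4 + 384v^3 + 176v^2 + 24v - 4 = 4(64v^4 + 96v^3 + 44v^2 + 6v - 1).

4(64v^4 + 96v^3 + 44v^2 + 6v - 1)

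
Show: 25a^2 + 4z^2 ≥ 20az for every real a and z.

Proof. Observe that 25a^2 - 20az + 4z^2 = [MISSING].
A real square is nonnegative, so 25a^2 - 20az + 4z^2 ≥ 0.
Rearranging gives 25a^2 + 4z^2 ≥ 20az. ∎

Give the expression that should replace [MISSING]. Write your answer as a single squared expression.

25a^2 - 20az + 4z^2 is a perfect-square trinomial: the outer terms are (5a)^2 and (2z)^2, and the cross term is -2·5a·2z.
So 25a^2 - 20az + 4z^2 = (5a - 2z)^2 ≥ 0.

(5a - 2z)^2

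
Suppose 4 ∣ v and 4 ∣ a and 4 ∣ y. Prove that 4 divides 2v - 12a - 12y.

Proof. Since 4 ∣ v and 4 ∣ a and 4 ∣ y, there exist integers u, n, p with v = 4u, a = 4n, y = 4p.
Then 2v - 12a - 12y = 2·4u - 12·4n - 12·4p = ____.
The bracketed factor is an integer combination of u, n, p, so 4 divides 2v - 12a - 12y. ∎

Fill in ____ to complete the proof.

Pull the common 4 out of every term: 2·4u - 12·4n - 12·4p = 4(-12n - 12p + 2u).
-12n - 12p + 2u is an integer, which exhibits the divisibility.

4(-12n - 12p + 2u)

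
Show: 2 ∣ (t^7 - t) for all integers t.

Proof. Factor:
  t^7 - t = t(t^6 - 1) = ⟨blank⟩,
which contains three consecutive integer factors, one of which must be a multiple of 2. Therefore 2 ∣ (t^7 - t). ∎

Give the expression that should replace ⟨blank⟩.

(t - 1)t(t + 1)(t^4 + t^2 + 1)

t^6 - 1 = (t^2 - 1)(t^4 + t^2 + 1), and t^2 - 1 = (t-1)(t+1).
So t(t^6 - 1) = (t - 1)t(t + 1)(t^4 + t^2 + 1).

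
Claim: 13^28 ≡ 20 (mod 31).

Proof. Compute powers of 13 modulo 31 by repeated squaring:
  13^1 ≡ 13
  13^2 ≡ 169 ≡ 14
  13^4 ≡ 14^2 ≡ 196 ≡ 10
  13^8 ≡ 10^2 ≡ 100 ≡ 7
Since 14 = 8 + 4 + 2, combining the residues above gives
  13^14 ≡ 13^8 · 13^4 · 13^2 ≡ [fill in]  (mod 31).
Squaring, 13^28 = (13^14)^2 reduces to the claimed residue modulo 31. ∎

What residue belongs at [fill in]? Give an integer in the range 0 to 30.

19

13^8 · 13^4 · 13^2 ≡ 7 · 10 · 14 = 980.
980 mod 31 = 19, so 13^14 ≡ 19 (mod 31).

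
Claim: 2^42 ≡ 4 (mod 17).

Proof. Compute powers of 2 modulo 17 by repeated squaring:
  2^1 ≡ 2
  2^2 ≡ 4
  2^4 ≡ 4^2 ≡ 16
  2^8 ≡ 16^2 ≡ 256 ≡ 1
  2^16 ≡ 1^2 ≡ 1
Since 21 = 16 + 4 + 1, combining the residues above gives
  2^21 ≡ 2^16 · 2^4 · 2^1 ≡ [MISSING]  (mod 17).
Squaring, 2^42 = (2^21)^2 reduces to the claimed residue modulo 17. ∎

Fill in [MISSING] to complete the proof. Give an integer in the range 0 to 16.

2^16 · 2^4 · 2^1 ≡ 1 · 16 · 2 = 32.
32 mod 17 = 15, so 2^21 ≡ 15 (mod 17).

15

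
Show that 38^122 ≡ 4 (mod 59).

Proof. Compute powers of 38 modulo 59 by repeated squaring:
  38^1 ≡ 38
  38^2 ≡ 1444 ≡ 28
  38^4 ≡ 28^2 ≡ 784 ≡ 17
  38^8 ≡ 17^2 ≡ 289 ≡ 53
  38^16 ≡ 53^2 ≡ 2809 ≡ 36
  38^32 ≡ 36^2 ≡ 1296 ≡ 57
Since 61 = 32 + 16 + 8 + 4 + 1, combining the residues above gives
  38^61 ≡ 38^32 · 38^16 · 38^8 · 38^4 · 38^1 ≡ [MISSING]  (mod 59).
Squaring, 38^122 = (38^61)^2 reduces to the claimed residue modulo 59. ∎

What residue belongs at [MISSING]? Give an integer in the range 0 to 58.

38^32 · 38^16 · 38^8 · 38^4 · 38^1 ≡ 57 · 36 · 53 · 17 · 38 = 70256376.
70256376 mod 59 = 2, so 38^61 ≡ 2 (mod 59).

2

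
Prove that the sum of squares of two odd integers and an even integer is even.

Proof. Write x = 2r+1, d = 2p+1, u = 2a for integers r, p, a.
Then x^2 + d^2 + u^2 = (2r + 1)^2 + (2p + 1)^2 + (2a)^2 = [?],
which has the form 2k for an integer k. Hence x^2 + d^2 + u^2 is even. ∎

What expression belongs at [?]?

2(2a^2 + 2p^2 + 2p + 2r^2 + 2r + 1)

(2r + 1)^2 + (2p + 1)^2 + (2a)^2 = 4a^2 + 4p^2 + 4p + 4r^2 + 4r + 2
= 2(2a^2 + 2p^2 + 2p + 2r^2 + 2r + 1).
Since 2a^2 + 2p^2 + 2p + 2r^2 + 2r + 1 is an integer, the sum of squares is of the form 2k for an integer k.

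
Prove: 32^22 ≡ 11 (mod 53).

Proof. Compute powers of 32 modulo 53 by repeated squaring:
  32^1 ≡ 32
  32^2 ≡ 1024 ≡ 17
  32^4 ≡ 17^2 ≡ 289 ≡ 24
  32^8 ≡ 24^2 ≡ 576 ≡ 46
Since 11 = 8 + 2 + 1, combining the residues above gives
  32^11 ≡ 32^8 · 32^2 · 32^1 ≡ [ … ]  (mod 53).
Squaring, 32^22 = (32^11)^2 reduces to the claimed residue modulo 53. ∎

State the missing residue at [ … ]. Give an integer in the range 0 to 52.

8

32^8 · 32^2 · 32^1 ≡ 46 · 17 · 32 = 25024.
25024 mod 53 = 8, so 32^11 ≡ 8 (mod 53).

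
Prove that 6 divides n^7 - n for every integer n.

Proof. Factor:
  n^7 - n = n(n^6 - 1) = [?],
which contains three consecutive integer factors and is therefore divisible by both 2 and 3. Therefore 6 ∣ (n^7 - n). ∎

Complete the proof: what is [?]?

n^6 - 1 = (n^2 - 1)(n^4 + n^2 + 1), and n^2 - 1 = (n-1)(n+1).
So n(n^6 - 1) = (n - 1)n(n + 1)(n^4 + n^2 + 1).

(n - 1)n(n + 1)(n^4 + n^2 + 1)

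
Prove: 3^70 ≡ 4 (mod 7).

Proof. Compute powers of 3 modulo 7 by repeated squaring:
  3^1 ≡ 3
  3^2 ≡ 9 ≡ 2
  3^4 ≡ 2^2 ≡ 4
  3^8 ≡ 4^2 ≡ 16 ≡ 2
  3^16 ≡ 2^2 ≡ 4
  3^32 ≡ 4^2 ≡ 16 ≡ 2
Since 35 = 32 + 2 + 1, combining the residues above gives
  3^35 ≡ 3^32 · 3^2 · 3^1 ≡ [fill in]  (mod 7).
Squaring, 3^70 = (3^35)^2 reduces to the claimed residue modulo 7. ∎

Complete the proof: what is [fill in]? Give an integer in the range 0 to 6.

3^32 · 3^2 · 3^1 ≡ 2 · 2 · 3 = 12.
12 mod 7 = 5, so 3^35 ≡ 5 (mod 7).

5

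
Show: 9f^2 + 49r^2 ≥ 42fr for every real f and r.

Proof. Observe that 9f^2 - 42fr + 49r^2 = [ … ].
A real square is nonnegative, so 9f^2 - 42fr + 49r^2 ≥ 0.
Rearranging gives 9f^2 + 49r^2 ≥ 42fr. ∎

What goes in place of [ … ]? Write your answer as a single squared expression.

(3f - 7r)^2

9f^2 - 42fr + 49r^2 is a perfect-square trinomial: the outer terms are (3f)^2 and (7r)^2, and the cross term is -2·3f·7r.
So 9f^2 - 42fr + 49r^2 = (3f - 7r)^2 ≥ 0.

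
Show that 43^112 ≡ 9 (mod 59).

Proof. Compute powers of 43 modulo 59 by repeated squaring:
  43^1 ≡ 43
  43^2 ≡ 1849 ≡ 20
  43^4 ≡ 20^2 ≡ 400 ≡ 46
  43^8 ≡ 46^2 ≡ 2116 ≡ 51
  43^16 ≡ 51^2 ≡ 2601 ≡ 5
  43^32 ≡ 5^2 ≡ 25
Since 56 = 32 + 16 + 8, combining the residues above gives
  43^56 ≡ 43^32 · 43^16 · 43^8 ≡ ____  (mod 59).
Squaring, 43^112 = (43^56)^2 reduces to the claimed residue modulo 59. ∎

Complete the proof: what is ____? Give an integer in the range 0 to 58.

43^32 · 43^16 · 43^8 ≡ 25 · 5 · 51 = 6375.
6375 mod 59 = 3, so 43^56 ≡ 3 (mod 59).

3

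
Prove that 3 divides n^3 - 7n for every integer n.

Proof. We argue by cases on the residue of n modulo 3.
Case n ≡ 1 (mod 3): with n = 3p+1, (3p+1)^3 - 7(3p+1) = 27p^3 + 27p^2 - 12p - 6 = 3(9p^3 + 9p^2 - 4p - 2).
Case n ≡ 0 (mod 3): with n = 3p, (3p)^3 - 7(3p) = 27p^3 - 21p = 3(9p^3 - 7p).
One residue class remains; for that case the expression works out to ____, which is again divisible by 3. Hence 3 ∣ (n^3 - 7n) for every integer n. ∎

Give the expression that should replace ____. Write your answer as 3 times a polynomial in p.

3(9p^3 + 18p^2 + 5p - 2)

Only n ≡ 2 (mod 3) is unaccounted for. Put n = 3p+2:
(3p+2)^3 - 7(3p+2) expands to 27p^3 + 54p^2 + 15p - 6,
and factoring out 3 leaves 3(9p^3 + 18p^2 + 5p - 2).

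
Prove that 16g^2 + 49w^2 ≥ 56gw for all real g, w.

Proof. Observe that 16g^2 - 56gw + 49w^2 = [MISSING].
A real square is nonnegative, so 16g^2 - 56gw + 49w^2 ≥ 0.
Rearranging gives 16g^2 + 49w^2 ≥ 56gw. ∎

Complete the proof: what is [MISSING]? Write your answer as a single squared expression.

(4g - 7w)^2

16g^2 - 56gw + 49w^2 is a perfect-square trinomial: the outer terms are (4g)^2 and (7w)^2, and the cross term is -2·4g·7w.
So 16g^2 - 56gw + 49w^2 = (4g - 7w)^2 ≥ 0.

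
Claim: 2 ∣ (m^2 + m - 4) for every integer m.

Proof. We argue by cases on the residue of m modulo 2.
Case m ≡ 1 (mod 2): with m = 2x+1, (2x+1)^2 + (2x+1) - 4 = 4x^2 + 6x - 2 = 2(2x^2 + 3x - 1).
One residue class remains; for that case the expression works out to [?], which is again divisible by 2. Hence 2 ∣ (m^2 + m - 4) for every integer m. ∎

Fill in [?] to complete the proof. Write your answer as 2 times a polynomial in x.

2(2x^2 + x - 2)

The residues treated are {1}, so the missing case is m ≡ 0 (mod 2); write m = 2x.
Then (2x)^2 + (2x) - 4 = 4x^2 + 2x - 4 = 2(2x^2 + x - 2).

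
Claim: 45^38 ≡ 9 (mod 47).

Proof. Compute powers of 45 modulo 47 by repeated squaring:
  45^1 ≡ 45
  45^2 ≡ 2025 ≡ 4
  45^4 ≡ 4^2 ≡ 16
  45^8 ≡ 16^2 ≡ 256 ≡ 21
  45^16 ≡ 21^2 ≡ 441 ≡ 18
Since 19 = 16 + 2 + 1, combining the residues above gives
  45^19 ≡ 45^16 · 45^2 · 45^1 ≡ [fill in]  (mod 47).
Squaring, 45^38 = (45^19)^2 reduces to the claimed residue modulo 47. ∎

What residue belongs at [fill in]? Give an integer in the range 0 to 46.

44

Multiply the listed residues: 18 · 4 · 45 = 72 → 3240.
Reducing modulo 47: 3240 = 68·47 + 44, so 45^19 ≡ 44.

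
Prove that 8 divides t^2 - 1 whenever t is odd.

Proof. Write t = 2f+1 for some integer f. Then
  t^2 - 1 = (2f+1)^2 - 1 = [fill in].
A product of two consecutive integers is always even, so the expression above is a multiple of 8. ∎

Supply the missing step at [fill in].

4f(f + 1)

(2f+1)^2 - 1 = 4f^2 + 4f + 1 - 1 = 4f^2 + 4f = 4f(f+1).
Since f and f+1 are consecutive, f(f+1) is even, and 4·(even) is a multiple of 8.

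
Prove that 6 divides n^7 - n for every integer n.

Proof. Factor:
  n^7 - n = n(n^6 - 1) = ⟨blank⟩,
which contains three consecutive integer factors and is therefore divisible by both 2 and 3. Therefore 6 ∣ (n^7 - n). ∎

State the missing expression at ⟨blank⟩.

(n - 1)n(n + 1)(n^4 + n^2 + 1)

n^6 - 1 = (n^2 - 1)(n^4 + n^2 + 1), and n^2 - 1 = (n-1)(n+1).
So n(n^6 - 1) = (n - 1)n(n + 1)(n^4 + n^2 + 1).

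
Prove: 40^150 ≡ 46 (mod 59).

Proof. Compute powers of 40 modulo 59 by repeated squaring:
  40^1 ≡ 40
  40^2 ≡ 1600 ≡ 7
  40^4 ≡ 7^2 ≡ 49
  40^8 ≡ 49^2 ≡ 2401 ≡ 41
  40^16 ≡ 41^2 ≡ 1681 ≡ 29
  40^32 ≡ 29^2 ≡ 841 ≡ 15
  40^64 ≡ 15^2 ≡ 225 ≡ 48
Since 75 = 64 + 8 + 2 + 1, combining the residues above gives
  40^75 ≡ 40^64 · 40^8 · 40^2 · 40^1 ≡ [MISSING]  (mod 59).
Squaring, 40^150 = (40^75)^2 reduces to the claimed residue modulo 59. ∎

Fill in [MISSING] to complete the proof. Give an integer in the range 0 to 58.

39

40^64 · 40^8 · 40^2 · 40^1 ≡ 48 · 41 · 7 · 40 = 551040.
551040 mod 59 = 39, so 40^75 ≡ 39 (mod 59).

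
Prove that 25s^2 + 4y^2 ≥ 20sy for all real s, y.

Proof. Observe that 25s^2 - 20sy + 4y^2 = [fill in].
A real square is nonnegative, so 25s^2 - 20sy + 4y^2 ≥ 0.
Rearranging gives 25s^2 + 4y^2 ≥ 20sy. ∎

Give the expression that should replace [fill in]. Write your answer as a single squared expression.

(5s - 2y)^2

25s^2 - 20sy + 4y^2 is a perfect-square trinomial: the outer terms are (5s)^2 and (2y)^2, and the cross term is -2·5s·2y.
So 25s^2 - 20sy + 4y^2 = (5s - 2y)^2 ≥ 0.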